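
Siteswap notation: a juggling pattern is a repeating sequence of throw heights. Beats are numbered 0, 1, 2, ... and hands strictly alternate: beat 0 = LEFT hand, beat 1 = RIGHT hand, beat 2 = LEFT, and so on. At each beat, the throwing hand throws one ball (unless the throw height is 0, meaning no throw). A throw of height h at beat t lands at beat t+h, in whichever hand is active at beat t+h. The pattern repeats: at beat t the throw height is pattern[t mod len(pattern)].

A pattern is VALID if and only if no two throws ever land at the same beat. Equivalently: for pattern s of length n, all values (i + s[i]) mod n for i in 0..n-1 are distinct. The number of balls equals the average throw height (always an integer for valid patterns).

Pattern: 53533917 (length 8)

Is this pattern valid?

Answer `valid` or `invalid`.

Answer: invalid

Derivation:
i=0: (i + s[i]) mod n = (0 + 5) mod 8 = 5
i=1: (i + s[i]) mod n = (1 + 3) mod 8 = 4
i=2: (i + s[i]) mod n = (2 + 5) mod 8 = 7
i=3: (i + s[i]) mod n = (3 + 3) mod 8 = 6
i=4: (i + s[i]) mod n = (4 + 3) mod 8 = 7
i=5: (i + s[i]) mod n = (5 + 9) mod 8 = 6
i=6: (i + s[i]) mod n = (6 + 1) mod 8 = 7
i=7: (i + s[i]) mod n = (7 + 7) mod 8 = 6
Residues: [5, 4, 7, 6, 7, 6, 7, 6], distinct: False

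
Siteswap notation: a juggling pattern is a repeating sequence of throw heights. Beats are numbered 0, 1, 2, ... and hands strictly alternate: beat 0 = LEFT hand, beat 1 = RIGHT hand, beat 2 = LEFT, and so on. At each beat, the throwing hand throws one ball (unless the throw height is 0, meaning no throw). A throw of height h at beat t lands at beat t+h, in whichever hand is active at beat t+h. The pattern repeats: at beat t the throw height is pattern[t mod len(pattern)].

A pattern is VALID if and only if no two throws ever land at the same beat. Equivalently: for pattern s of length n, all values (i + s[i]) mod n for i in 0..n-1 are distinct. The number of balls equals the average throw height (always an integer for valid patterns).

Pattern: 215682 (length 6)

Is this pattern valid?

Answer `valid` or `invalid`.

Answer: invalid

Derivation:
i=0: (i + s[i]) mod n = (0 + 2) mod 6 = 2
i=1: (i + s[i]) mod n = (1 + 1) mod 6 = 2
i=2: (i + s[i]) mod n = (2 + 5) mod 6 = 1
i=3: (i + s[i]) mod n = (3 + 6) mod 6 = 3
i=4: (i + s[i]) mod n = (4 + 8) mod 6 = 0
i=5: (i + s[i]) mod n = (5 + 2) mod 6 = 1
Residues: [2, 2, 1, 3, 0, 1], distinct: False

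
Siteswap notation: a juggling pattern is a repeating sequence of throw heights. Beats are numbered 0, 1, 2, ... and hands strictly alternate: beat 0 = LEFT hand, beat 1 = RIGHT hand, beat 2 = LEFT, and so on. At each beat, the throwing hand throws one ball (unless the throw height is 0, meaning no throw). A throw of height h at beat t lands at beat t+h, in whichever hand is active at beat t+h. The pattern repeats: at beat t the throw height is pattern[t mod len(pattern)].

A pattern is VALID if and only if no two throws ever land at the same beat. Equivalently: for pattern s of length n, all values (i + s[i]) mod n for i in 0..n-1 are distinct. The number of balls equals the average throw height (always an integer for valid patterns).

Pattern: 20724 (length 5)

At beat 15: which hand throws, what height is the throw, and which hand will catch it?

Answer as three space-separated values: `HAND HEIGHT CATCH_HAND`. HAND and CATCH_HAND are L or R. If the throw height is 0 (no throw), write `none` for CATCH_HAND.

Beat 15: 15 mod 2 = 1, so hand = R
Throw height = pattern[15 mod 5] = pattern[0] = 2
Lands at beat 15+2=17, 17 mod 2 = 1, so catch hand = R

Answer: R 2 R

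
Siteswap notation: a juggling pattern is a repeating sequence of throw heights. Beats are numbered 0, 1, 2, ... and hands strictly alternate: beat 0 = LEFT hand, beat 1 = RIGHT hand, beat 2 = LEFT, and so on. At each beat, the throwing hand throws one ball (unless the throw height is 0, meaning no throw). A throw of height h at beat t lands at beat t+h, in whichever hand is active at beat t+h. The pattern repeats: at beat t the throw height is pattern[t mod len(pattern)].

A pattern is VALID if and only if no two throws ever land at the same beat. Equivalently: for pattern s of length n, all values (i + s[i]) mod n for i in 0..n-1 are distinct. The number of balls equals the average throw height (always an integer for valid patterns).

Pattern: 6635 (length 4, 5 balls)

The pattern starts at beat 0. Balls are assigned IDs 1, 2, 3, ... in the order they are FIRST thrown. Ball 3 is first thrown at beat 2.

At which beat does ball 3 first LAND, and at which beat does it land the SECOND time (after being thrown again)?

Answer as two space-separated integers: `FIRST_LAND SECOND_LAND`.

Answer: 5 11

Derivation:
Beat 0 (L): throw ball1 h=6 -> lands@6:L; in-air after throw: [b1@6:L]
Beat 1 (R): throw ball2 h=6 -> lands@7:R; in-air after throw: [b1@6:L b2@7:R]
Beat 2 (L): throw ball3 h=3 -> lands@5:R; in-air after throw: [b3@5:R b1@6:L b2@7:R]
Beat 3 (R): throw ball4 h=5 -> lands@8:L; in-air after throw: [b3@5:R b1@6:L b2@7:R b4@8:L]
Beat 4 (L): throw ball5 h=6 -> lands@10:L; in-air after throw: [b3@5:R b1@6:L b2@7:R b4@8:L b5@10:L]
Beat 5 (R): throw ball3 h=6 -> lands@11:R; in-air after throw: [b1@6:L b2@7:R b4@8:L b5@10:L b3@11:R]
Beat 6 (L): throw ball1 h=3 -> lands@9:R; in-air after throw: [b2@7:R b4@8:L b1@9:R b5@10:L b3@11:R]
Beat 7 (R): throw ball2 h=5 -> lands@12:L; in-air after throw: [b4@8:L b1@9:R b5@10:L b3@11:R b2@12:L]
Beat 8 (L): throw ball4 h=6 -> lands@14:L; in-air after throw: [b1@9:R b5@10:L b3@11:R b2@12:L b4@14:L]
Beat 9 (R): throw ball1 h=6 -> lands@15:R; in-air after throw: [b5@10:L b3@11:R b2@12:L b4@14:L b1@15:R]
Beat 10 (L): throw ball5 h=3 -> lands@13:R; in-air after throw: [b3@11:R b2@12:L b5@13:R b4@14:L b1@15:R]
Beat 11 (R): throw ball3 h=5 -> lands@16:L; in-air after throw: [b2@12:L b5@13:R b4@14:L b1@15:R b3@16:L]
Ball 3: thrown@2 h=3 -> first land @5; rethrown@5 h=6 -> second land @11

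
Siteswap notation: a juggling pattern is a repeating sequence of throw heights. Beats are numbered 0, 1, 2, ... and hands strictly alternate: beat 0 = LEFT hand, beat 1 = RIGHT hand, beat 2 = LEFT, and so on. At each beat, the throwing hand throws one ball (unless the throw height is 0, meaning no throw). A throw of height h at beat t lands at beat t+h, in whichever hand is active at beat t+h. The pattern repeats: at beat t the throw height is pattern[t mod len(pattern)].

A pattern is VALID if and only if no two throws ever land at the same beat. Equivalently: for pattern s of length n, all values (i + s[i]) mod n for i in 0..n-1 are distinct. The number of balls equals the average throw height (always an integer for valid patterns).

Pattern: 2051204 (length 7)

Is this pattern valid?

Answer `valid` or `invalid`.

i=0: (i + s[i]) mod n = (0 + 2) mod 7 = 2
i=1: (i + s[i]) mod n = (1 + 0) mod 7 = 1
i=2: (i + s[i]) mod n = (2 + 5) mod 7 = 0
i=3: (i + s[i]) mod n = (3 + 1) mod 7 = 4
i=4: (i + s[i]) mod n = (4 + 2) mod 7 = 6
i=5: (i + s[i]) mod n = (5 + 0) mod 7 = 5
i=6: (i + s[i]) mod n = (6 + 4) mod 7 = 3
Residues: [2, 1, 0, 4, 6, 5, 3], distinct: True

Answer: valid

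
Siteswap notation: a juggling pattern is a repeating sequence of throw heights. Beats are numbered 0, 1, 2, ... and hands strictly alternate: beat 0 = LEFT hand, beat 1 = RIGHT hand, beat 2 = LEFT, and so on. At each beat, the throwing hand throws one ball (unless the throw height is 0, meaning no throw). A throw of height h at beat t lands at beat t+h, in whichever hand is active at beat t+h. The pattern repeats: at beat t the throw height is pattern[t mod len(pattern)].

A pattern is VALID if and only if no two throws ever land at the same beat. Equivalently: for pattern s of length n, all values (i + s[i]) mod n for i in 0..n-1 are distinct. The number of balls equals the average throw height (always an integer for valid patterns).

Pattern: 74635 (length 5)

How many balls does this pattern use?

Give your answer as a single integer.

Pattern = [7, 4, 6, 3, 5], length n = 5
  position 0: throw height = 7, running sum = 7
  position 1: throw height = 4, running sum = 11
  position 2: throw height = 6, running sum = 17
  position 3: throw height = 3, running sum = 20
  position 4: throw height = 5, running sum = 25
Total sum = 25; balls = sum / n = 25 / 5 = 5

Answer: 5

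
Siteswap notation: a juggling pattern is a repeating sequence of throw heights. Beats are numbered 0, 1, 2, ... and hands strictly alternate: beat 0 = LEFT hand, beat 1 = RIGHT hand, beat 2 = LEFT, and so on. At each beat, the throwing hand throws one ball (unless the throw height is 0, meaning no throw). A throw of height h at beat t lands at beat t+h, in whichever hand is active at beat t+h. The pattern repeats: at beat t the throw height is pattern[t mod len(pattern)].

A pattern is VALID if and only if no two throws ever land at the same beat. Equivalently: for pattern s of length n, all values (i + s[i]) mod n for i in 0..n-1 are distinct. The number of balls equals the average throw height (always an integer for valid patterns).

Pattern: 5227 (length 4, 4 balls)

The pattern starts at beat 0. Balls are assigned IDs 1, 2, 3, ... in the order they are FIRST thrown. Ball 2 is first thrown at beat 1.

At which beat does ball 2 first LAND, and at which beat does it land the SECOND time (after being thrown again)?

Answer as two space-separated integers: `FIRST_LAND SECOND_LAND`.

Answer: 3 10

Derivation:
Beat 0 (L): throw ball1 h=5 -> lands@5:R; in-air after throw: [b1@5:R]
Beat 1 (R): throw ball2 h=2 -> lands@3:R; in-air after throw: [b2@3:R b1@5:R]
Beat 2 (L): throw ball3 h=2 -> lands@4:L; in-air after throw: [b2@3:R b3@4:L b1@5:R]
Beat 3 (R): throw ball2 h=7 -> lands@10:L; in-air after throw: [b3@4:L b1@5:R b2@10:L]
Beat 4 (L): throw ball3 h=5 -> lands@9:R; in-air after throw: [b1@5:R b3@9:R b2@10:L]
Beat 5 (R): throw ball1 h=2 -> lands@7:R; in-air after throw: [b1@7:R b3@9:R b2@10:L]
Beat 6 (L): throw ball4 h=2 -> lands@8:L; in-air after throw: [b1@7:R b4@8:L b3@9:R b2@10:L]
Beat 7 (R): throw ball1 h=7 -> lands@14:L; in-air after throw: [b4@8:L b3@9:R b2@10:L b1@14:L]
Beat 8 (L): throw ball4 h=5 -> lands@13:R; in-air after throw: [b3@9:R b2@10:L b4@13:R b1@14:L]
Beat 9 (R): throw ball3 h=2 -> lands@11:R; in-air after throw: [b2@10:L b3@11:R b4@13:R b1@14:L]
Beat 10 (L): throw ball2 h=2 -> lands@12:L; in-air after throw: [b3@11:R b2@12:L b4@13:R b1@14:L]
Ball 2: thrown@1 h=2 -> first land @3; rethrown@3 h=7 -> second land @10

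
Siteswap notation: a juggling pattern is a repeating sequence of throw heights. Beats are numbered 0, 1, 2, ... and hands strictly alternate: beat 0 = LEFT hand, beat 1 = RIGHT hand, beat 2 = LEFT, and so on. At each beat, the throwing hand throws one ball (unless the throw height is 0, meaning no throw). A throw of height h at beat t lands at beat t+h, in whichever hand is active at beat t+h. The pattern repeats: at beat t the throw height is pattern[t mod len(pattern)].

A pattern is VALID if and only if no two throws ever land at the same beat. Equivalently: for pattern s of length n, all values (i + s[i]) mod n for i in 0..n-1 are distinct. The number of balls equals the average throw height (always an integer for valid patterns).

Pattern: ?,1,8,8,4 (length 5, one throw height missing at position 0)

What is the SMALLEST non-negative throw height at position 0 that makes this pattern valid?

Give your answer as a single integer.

Answer: 4

Derivation:
i=0: s[i]=? (unknown)
i=1: (1 + 1) mod 5 = 2
i=2: (2 + 8) mod 5 = 0
i=3: (3 + 8) mod 5 = 1
i=4: (4 + 4) mod 5 = 3
Known residues: [0, 1, 2, 3]; need a permutation of 0..4, so missing residue r = 4
Need (0 + s) mod 5 = 4; smallest s = (4 - 0) mod 5 = 4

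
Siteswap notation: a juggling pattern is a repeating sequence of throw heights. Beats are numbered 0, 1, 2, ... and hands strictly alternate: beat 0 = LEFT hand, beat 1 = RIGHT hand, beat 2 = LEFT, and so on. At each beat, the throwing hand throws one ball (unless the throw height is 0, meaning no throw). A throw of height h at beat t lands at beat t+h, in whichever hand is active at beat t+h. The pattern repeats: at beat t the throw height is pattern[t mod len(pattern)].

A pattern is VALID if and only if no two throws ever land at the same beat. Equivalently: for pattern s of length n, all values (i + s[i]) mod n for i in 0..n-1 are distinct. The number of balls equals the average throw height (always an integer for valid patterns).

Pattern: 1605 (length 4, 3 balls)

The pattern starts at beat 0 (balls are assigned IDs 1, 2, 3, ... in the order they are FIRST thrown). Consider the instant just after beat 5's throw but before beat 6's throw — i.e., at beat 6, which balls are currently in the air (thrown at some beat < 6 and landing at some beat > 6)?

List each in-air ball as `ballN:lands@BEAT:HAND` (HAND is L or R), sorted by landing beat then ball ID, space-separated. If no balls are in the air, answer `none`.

Beat 0 (L): throw ball1 h=1 -> lands@1:R; in-air after throw: [b1@1:R]
Beat 1 (R): throw ball1 h=6 -> lands@7:R; in-air after throw: [b1@7:R]
Beat 3 (R): throw ball2 h=5 -> lands@8:L; in-air after throw: [b1@7:R b2@8:L]
Beat 4 (L): throw ball3 h=1 -> lands@5:R; in-air after throw: [b3@5:R b1@7:R b2@8:L]
Beat 5 (R): throw ball3 h=6 -> lands@11:R; in-air after throw: [b1@7:R b2@8:L b3@11:R]

Answer: ball1:lands@7:R ball2:lands@8:L ball3:lands@11:R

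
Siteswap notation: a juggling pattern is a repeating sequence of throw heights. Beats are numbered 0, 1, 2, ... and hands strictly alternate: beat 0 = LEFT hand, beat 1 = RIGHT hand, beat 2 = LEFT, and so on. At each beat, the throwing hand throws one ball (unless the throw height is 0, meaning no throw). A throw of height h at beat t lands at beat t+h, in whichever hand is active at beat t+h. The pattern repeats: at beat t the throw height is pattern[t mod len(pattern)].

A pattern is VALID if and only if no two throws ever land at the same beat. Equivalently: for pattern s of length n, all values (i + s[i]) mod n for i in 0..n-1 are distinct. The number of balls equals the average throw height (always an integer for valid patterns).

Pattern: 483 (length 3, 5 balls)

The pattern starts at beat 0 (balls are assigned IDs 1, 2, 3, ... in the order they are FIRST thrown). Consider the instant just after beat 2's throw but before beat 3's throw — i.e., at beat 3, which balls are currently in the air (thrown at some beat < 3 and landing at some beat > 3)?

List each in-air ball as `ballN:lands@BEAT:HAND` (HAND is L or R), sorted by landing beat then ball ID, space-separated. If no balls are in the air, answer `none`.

Answer: ball1:lands@4:L ball3:lands@5:R ball2:lands@9:R

Derivation:
Beat 0 (L): throw ball1 h=4 -> lands@4:L; in-air after throw: [b1@4:L]
Beat 1 (R): throw ball2 h=8 -> lands@9:R; in-air after throw: [b1@4:L b2@9:R]
Beat 2 (L): throw ball3 h=3 -> lands@5:R; in-air after throw: [b1@4:L b3@5:R b2@9:R]
Beat 3 (R): throw ball4 h=4 -> lands@7:R; in-air after throw: [b1@4:L b3@5:R b4@7:R b2@9:R]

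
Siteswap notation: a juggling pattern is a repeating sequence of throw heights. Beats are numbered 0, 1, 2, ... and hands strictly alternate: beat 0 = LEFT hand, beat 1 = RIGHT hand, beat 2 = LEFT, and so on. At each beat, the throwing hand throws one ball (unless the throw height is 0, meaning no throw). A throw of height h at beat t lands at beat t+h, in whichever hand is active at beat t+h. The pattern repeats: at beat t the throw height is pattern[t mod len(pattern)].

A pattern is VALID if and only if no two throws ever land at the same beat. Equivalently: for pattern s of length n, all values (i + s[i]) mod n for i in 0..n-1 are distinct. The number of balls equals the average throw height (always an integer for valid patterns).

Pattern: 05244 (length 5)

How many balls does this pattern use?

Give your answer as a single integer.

Pattern = [0, 5, 2, 4, 4], length n = 5
  position 0: throw height = 0, running sum = 0
  position 1: throw height = 5, running sum = 5
  position 2: throw height = 2, running sum = 7
  position 3: throw height = 4, running sum = 11
  position 4: throw height = 4, running sum = 15
Total sum = 15; balls = sum / n = 15 / 5 = 3

Answer: 3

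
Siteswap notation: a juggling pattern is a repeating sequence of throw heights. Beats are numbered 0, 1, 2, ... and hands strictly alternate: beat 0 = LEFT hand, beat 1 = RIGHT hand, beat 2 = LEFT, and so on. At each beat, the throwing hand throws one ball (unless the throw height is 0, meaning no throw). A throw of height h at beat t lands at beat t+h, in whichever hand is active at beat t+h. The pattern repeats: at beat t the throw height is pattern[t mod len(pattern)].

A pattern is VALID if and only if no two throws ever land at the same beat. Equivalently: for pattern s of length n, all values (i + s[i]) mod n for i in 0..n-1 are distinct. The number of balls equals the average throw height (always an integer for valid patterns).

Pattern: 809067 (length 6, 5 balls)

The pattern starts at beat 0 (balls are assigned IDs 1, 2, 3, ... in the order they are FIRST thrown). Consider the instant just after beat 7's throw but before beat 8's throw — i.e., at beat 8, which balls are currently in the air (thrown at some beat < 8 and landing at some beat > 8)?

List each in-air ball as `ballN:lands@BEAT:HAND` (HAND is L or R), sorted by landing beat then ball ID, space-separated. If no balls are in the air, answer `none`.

Beat 0 (L): throw ball1 h=8 -> lands@8:L; in-air after throw: [b1@8:L]
Beat 2 (L): throw ball2 h=9 -> lands@11:R; in-air after throw: [b1@8:L b2@11:R]
Beat 4 (L): throw ball3 h=6 -> lands@10:L; in-air after throw: [b1@8:L b3@10:L b2@11:R]
Beat 5 (R): throw ball4 h=7 -> lands@12:L; in-air after throw: [b1@8:L b3@10:L b2@11:R b4@12:L]
Beat 6 (L): throw ball5 h=8 -> lands@14:L; in-air after throw: [b1@8:L b3@10:L b2@11:R b4@12:L b5@14:L]
Beat 8 (L): throw ball1 h=9 -> lands@17:R; in-air after throw: [b3@10:L b2@11:R b4@12:L b5@14:L b1@17:R]

Answer: ball3:lands@10:L ball2:lands@11:R ball4:lands@12:L ball5:lands@14:L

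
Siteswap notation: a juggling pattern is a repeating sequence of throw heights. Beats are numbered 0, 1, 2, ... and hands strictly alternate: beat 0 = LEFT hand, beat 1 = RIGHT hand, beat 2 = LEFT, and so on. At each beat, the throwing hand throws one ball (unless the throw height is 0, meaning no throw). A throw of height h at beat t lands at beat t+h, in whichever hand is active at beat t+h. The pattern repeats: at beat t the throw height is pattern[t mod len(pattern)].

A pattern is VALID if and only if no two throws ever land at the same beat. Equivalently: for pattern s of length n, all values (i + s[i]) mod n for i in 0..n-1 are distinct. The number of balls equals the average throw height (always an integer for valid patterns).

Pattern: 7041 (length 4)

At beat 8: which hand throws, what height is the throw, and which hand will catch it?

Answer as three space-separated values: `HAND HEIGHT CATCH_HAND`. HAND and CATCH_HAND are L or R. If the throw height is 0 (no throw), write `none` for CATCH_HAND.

Answer: L 7 R

Derivation:
Beat 8: 8 mod 2 = 0, so hand = L
Throw height = pattern[8 mod 4] = pattern[0] = 7
Lands at beat 8+7=15, 15 mod 2 = 1, so catch hand = R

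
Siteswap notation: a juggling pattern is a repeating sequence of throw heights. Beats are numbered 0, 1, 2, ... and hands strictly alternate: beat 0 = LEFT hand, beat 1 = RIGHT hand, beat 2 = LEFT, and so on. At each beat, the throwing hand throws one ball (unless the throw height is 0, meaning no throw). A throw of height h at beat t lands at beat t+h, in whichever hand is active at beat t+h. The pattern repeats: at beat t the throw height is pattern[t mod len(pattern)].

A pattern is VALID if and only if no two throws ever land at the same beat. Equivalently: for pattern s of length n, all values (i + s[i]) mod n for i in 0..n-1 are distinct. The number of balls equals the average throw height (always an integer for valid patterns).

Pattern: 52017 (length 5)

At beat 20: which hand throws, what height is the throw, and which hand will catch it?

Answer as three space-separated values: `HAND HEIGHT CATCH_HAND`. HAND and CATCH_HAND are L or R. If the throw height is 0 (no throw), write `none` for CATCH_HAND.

Beat 20: 20 mod 2 = 0, so hand = L
Throw height = pattern[20 mod 5] = pattern[0] = 5
Lands at beat 20+5=25, 25 mod 2 = 1, so catch hand = R

Answer: L 5 R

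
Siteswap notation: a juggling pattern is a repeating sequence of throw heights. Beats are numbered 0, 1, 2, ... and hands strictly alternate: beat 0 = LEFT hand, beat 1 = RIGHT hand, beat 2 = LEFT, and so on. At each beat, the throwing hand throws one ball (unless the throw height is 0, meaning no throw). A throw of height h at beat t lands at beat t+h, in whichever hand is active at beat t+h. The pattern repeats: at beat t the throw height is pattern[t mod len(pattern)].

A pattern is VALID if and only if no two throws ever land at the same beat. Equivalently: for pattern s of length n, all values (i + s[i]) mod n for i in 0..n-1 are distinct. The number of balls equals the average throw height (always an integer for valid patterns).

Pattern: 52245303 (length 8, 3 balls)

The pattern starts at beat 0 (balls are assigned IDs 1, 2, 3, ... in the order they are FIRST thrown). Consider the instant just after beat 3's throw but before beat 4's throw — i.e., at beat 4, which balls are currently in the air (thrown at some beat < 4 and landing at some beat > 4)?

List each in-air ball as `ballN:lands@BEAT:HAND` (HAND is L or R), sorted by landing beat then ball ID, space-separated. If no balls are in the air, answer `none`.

Beat 0 (L): throw ball1 h=5 -> lands@5:R; in-air after throw: [b1@5:R]
Beat 1 (R): throw ball2 h=2 -> lands@3:R; in-air after throw: [b2@3:R b1@5:R]
Beat 2 (L): throw ball3 h=2 -> lands@4:L; in-air after throw: [b2@3:R b3@4:L b1@5:R]
Beat 3 (R): throw ball2 h=4 -> lands@7:R; in-air after throw: [b3@4:L b1@5:R b2@7:R]
Beat 4 (L): throw ball3 h=5 -> lands@9:R; in-air after throw: [b1@5:R b2@7:R b3@9:R]

Answer: ball1:lands@5:R ball2:lands@7:R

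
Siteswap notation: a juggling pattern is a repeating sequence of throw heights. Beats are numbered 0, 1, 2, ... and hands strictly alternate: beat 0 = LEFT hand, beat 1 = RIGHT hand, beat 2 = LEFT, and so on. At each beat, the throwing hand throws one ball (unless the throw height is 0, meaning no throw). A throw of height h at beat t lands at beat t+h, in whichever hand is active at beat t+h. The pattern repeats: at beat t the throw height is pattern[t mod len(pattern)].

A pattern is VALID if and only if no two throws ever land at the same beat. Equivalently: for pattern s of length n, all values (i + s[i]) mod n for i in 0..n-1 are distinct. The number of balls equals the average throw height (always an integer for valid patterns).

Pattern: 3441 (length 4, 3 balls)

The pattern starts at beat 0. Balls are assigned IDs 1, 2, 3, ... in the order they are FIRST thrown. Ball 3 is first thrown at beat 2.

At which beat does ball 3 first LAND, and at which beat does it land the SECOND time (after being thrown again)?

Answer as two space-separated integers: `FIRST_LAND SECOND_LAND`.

Beat 0 (L): throw ball1 h=3 -> lands@3:R; in-air after throw: [b1@3:R]
Beat 1 (R): throw ball2 h=4 -> lands@5:R; in-air after throw: [b1@3:R b2@5:R]
Beat 2 (L): throw ball3 h=4 -> lands@6:L; in-air after throw: [b1@3:R b2@5:R b3@6:L]
Beat 3 (R): throw ball1 h=1 -> lands@4:L; in-air after throw: [b1@4:L b2@5:R b3@6:L]
Beat 4 (L): throw ball1 h=3 -> lands@7:R; in-air after throw: [b2@5:R b3@6:L b1@7:R]
Beat 5 (R): throw ball2 h=4 -> lands@9:R; in-air after throw: [b3@6:L b1@7:R b2@9:R]
Beat 6 (L): throw ball3 h=4 -> lands@10:L; in-air after throw: [b1@7:R b2@9:R b3@10:L]
Beat 7 (R): throw ball1 h=1 -> lands@8:L; in-air after throw: [b1@8:L b2@9:R b3@10:L]
Beat 8 (L): throw ball1 h=3 -> lands@11:R; in-air after throw: [b2@9:R b3@10:L b1@11:R]
Beat 9 (R): throw ball2 h=4 -> lands@13:R; in-air after throw: [b3@10:L b1@11:R b2@13:R]
Beat 10 (L): throw ball3 h=4 -> lands@14:L; in-air after throw: [b1@11:R b2@13:R b3@14:L]
Ball 3: thrown@2 h=4 -> first land @6; rethrown@6 h=4 -> second land @10

Answer: 6 10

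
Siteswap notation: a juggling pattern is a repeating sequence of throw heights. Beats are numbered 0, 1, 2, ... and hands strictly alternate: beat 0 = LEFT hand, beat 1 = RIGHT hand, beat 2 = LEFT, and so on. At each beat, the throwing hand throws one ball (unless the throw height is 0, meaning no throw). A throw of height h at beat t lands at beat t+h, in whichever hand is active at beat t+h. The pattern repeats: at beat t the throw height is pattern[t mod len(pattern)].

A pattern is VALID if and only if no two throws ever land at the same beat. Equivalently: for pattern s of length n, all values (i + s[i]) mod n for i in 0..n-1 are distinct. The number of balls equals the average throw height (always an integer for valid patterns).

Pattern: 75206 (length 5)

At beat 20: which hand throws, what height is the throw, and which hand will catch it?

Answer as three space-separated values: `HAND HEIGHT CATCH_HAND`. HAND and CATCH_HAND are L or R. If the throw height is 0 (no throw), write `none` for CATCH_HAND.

Beat 20: 20 mod 2 = 0, so hand = L
Throw height = pattern[20 mod 5] = pattern[0] = 7
Lands at beat 20+7=27, 27 mod 2 = 1, so catch hand = R

Answer: L 7 R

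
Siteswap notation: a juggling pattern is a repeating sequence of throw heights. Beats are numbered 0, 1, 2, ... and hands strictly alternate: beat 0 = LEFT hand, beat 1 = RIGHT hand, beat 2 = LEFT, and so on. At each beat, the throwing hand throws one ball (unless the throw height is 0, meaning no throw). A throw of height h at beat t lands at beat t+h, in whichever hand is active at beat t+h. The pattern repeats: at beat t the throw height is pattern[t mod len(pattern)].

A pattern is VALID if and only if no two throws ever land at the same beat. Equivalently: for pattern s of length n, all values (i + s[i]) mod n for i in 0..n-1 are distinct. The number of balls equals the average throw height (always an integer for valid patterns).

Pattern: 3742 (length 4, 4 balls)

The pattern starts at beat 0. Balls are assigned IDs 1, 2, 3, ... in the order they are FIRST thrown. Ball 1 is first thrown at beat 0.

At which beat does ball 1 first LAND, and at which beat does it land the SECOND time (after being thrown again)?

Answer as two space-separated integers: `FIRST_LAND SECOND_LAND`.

Answer: 3 5

Derivation:
Beat 0 (L): throw ball1 h=3 -> lands@3:R; in-air after throw: [b1@3:R]
Beat 1 (R): throw ball2 h=7 -> lands@8:L; in-air after throw: [b1@3:R b2@8:L]
Beat 2 (L): throw ball3 h=4 -> lands@6:L; in-air after throw: [b1@3:R b3@6:L b2@8:L]
Beat 3 (R): throw ball1 h=2 -> lands@5:R; in-air after throw: [b1@5:R b3@6:L b2@8:L]
Beat 4 (L): throw ball4 h=3 -> lands@7:R; in-air after throw: [b1@5:R b3@6:L b4@7:R b2@8:L]
Beat 5 (R): throw ball1 h=7 -> lands@12:L; in-air after throw: [b3@6:L b4@7:R b2@8:L b1@12:L]
Ball 1: thrown@0 h=3 -> first land @3; rethrown@3 h=2 -> second land @5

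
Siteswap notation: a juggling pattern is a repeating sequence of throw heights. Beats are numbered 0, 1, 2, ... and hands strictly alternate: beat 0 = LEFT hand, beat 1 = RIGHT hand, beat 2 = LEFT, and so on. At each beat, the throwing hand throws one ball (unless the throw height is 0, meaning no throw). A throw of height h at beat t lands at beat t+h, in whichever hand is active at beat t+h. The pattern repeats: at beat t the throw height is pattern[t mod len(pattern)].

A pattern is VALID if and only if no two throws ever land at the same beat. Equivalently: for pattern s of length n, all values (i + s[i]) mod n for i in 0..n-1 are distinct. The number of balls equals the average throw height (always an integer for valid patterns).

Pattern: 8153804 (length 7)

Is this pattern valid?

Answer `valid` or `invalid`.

Answer: invalid

Derivation:
i=0: (i + s[i]) mod n = (0 + 8) mod 7 = 1
i=1: (i + s[i]) mod n = (1 + 1) mod 7 = 2
i=2: (i + s[i]) mod n = (2 + 5) mod 7 = 0
i=3: (i + s[i]) mod n = (3 + 3) mod 7 = 6
i=4: (i + s[i]) mod n = (4 + 8) mod 7 = 5
i=5: (i + s[i]) mod n = (5 + 0) mod 7 = 5
i=6: (i + s[i]) mod n = (6 + 4) mod 7 = 3
Residues: [1, 2, 0, 6, 5, 5, 3], distinct: False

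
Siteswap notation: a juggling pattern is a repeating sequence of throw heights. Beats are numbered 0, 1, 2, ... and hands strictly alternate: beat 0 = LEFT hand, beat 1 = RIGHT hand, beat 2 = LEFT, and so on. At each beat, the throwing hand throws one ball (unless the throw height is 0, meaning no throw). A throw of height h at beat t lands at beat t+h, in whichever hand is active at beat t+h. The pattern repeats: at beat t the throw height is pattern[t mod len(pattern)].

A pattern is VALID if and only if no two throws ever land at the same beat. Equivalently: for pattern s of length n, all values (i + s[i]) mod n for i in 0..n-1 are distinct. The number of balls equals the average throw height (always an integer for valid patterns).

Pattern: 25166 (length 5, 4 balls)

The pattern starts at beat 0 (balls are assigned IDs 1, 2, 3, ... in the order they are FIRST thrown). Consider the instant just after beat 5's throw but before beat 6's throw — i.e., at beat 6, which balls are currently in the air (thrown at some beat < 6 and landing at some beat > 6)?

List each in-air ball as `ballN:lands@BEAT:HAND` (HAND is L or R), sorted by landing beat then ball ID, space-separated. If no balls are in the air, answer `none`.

Answer: ball4:lands@7:R ball1:lands@9:R ball3:lands@10:L

Derivation:
Beat 0 (L): throw ball1 h=2 -> lands@2:L; in-air after throw: [b1@2:L]
Beat 1 (R): throw ball2 h=5 -> lands@6:L; in-air after throw: [b1@2:L b2@6:L]
Beat 2 (L): throw ball1 h=1 -> lands@3:R; in-air after throw: [b1@3:R b2@6:L]
Beat 3 (R): throw ball1 h=6 -> lands@9:R; in-air after throw: [b2@6:L b1@9:R]
Beat 4 (L): throw ball3 h=6 -> lands@10:L; in-air after throw: [b2@6:L b1@9:R b3@10:L]
Beat 5 (R): throw ball4 h=2 -> lands@7:R; in-air after throw: [b2@6:L b4@7:R b1@9:R b3@10:L]
Beat 6 (L): throw ball2 h=5 -> lands@11:R; in-air after throw: [b4@7:R b1@9:R b3@10:L b2@11:R]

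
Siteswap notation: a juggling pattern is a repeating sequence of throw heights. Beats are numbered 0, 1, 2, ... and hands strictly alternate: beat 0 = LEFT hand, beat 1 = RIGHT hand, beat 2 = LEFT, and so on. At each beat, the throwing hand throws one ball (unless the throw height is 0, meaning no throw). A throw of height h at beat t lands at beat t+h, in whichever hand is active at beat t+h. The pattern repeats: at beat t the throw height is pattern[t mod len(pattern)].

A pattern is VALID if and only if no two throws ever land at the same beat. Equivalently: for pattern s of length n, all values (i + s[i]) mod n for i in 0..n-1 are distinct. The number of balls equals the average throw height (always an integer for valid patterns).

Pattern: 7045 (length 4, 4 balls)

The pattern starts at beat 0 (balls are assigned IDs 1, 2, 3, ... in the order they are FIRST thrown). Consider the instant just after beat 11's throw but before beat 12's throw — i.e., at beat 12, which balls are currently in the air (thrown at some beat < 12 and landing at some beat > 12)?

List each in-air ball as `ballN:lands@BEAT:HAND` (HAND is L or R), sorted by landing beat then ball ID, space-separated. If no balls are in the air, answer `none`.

Beat 0 (L): throw ball1 h=7 -> lands@7:R; in-air after throw: [b1@7:R]
Beat 2 (L): throw ball2 h=4 -> lands@6:L; in-air after throw: [b2@6:L b1@7:R]
Beat 3 (R): throw ball3 h=5 -> lands@8:L; in-air after throw: [b2@6:L b1@7:R b3@8:L]
Beat 4 (L): throw ball4 h=7 -> lands@11:R; in-air after throw: [b2@6:L b1@7:R b3@8:L b4@11:R]
Beat 6 (L): throw ball2 h=4 -> lands@10:L; in-air after throw: [b1@7:R b3@8:L b2@10:L b4@11:R]
Beat 7 (R): throw ball1 h=5 -> lands@12:L; in-air after throw: [b3@8:L b2@10:L b4@11:R b1@12:L]
Beat 8 (L): throw ball3 h=7 -> lands@15:R; in-air after throw: [b2@10:L b4@11:R b1@12:L b3@15:R]
Beat 10 (L): throw ball2 h=4 -> lands@14:L; in-air after throw: [b4@11:R b1@12:L b2@14:L b3@15:R]
Beat 11 (R): throw ball4 h=5 -> lands@16:L; in-air after throw: [b1@12:L b2@14:L b3@15:R b4@16:L]
Beat 12 (L): throw ball1 h=7 -> lands@19:R; in-air after throw: [b2@14:L b3@15:R b4@16:L b1@19:R]

Answer: ball2:lands@14:L ball3:lands@15:R ball4:lands@16:L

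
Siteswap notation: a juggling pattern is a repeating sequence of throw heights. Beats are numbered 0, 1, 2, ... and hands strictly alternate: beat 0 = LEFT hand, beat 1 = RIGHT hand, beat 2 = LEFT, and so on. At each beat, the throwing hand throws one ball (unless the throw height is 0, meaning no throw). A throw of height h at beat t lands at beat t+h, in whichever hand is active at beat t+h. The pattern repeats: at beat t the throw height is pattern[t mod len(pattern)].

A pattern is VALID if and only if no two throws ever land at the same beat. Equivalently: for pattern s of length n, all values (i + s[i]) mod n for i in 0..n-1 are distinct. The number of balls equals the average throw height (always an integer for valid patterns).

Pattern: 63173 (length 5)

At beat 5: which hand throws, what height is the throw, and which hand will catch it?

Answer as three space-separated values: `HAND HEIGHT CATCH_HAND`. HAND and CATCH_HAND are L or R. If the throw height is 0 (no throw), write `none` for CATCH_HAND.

Answer: R 6 R

Derivation:
Beat 5: 5 mod 2 = 1, so hand = R
Throw height = pattern[5 mod 5] = pattern[0] = 6
Lands at beat 5+6=11, 11 mod 2 = 1, so catch hand = R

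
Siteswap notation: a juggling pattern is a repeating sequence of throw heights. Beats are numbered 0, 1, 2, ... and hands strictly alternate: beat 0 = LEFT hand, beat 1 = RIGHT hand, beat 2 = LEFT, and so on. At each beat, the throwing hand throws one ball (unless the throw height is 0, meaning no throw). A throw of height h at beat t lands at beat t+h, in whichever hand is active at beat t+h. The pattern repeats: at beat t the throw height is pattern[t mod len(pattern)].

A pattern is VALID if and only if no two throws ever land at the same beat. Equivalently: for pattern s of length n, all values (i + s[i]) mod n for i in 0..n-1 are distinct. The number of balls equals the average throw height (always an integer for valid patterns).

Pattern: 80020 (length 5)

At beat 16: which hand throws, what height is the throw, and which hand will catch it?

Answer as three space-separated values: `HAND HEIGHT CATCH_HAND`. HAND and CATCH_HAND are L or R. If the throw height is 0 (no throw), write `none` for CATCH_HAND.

Beat 16: 16 mod 2 = 0, so hand = L
Throw height = pattern[16 mod 5] = pattern[1] = 0

Answer: L 0 none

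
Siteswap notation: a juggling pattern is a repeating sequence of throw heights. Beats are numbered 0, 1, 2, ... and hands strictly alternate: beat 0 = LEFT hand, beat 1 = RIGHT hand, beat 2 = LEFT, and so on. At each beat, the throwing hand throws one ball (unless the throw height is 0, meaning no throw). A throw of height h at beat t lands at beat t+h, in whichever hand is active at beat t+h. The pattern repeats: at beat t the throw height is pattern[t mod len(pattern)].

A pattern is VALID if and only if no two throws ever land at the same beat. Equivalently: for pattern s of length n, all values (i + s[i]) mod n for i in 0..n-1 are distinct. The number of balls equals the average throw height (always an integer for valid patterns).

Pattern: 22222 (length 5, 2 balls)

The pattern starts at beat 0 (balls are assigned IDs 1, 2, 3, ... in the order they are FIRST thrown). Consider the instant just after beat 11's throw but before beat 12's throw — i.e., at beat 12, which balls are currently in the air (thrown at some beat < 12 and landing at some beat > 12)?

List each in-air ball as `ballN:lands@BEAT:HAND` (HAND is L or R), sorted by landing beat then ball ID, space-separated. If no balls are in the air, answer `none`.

Answer: ball2:lands@13:R

Derivation:
Beat 0 (L): throw ball1 h=2 -> lands@2:L; in-air after throw: [b1@2:L]
Beat 1 (R): throw ball2 h=2 -> lands@3:R; in-air after throw: [b1@2:L b2@3:R]
Beat 2 (L): throw ball1 h=2 -> lands@4:L; in-air after throw: [b2@3:R b1@4:L]
Beat 3 (R): throw ball2 h=2 -> lands@5:R; in-air after throw: [b1@4:L b2@5:R]
Beat 4 (L): throw ball1 h=2 -> lands@6:L; in-air after throw: [b2@5:R b1@6:L]
Beat 5 (R): throw ball2 h=2 -> lands@7:R; in-air after throw: [b1@6:L b2@7:R]
Beat 6 (L): throw ball1 h=2 -> lands@8:L; in-air after throw: [b2@7:R b1@8:L]
Beat 7 (R): throw ball2 h=2 -> lands@9:R; in-air after throw: [b1@8:L b2@9:R]
Beat 8 (L): throw ball1 h=2 -> lands@10:L; in-air after throw: [b2@9:R b1@10:L]
Beat 9 (R): throw ball2 h=2 -> lands@11:R; in-air after throw: [b1@10:L b2@11:R]
Beat 10 (L): throw ball1 h=2 -> lands@12:L; in-air after throw: [b2@11:R b1@12:L]
Beat 11 (R): throw ball2 h=2 -> lands@13:R; in-air after throw: [b1@12:L b2@13:R]
Beat 12 (L): throw ball1 h=2 -> lands@14:L; in-air after throw: [b2@13:R b1@14:L]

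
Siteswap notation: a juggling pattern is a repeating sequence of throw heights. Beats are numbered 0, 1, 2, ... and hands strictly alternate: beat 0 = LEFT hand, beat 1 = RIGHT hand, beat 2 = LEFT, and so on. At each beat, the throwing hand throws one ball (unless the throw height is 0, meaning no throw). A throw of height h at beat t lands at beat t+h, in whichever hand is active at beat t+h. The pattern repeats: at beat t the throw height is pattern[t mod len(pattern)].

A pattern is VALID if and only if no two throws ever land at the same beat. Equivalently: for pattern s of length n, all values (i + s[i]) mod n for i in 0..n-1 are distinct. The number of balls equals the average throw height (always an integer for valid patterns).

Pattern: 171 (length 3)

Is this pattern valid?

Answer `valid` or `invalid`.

Answer: valid

Derivation:
i=0: (i + s[i]) mod n = (0 + 1) mod 3 = 1
i=1: (i + s[i]) mod n = (1 + 7) mod 3 = 2
i=2: (i + s[i]) mod n = (2 + 1) mod 3 = 0
Residues: [1, 2, 0], distinct: True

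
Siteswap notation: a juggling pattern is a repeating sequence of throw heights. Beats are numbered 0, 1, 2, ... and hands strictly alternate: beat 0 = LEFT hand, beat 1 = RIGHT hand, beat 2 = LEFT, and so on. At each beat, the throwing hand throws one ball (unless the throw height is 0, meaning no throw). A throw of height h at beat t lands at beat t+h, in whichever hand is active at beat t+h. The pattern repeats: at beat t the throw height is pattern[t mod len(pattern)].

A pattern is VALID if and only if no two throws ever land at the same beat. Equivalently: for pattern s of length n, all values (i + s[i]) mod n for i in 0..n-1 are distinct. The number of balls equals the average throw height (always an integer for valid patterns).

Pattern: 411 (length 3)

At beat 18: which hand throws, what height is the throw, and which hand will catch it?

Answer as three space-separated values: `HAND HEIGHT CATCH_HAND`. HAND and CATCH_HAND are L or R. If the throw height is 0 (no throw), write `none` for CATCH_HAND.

Beat 18: 18 mod 2 = 0, so hand = L
Throw height = pattern[18 mod 3] = pattern[0] = 4
Lands at beat 18+4=22, 22 mod 2 = 0, so catch hand = L

Answer: L 4 L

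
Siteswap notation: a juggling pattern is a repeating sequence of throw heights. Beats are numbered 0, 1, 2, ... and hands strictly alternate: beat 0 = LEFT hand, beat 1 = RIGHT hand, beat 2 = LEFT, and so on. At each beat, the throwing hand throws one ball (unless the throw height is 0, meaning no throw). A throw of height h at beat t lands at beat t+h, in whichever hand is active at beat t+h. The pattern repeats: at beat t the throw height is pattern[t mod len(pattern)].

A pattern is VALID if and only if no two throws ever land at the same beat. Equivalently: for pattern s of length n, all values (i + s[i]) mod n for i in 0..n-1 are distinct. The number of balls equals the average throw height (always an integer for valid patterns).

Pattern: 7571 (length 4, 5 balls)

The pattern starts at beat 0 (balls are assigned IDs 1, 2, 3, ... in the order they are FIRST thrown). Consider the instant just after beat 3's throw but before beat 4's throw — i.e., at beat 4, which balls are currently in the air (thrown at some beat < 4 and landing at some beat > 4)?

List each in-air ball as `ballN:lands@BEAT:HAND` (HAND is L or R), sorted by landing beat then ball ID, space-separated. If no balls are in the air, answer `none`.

Beat 0 (L): throw ball1 h=7 -> lands@7:R; in-air after throw: [b1@7:R]
Beat 1 (R): throw ball2 h=5 -> lands@6:L; in-air after throw: [b2@6:L b1@7:R]
Beat 2 (L): throw ball3 h=7 -> lands@9:R; in-air after throw: [b2@6:L b1@7:R b3@9:R]
Beat 3 (R): throw ball4 h=1 -> lands@4:L; in-air after throw: [b4@4:L b2@6:L b1@7:R b3@9:R]
Beat 4 (L): throw ball4 h=7 -> lands@11:R; in-air after throw: [b2@6:L b1@7:R b3@9:R b4@11:R]

Answer: ball2:lands@6:L ball1:lands@7:R ball3:lands@9:R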